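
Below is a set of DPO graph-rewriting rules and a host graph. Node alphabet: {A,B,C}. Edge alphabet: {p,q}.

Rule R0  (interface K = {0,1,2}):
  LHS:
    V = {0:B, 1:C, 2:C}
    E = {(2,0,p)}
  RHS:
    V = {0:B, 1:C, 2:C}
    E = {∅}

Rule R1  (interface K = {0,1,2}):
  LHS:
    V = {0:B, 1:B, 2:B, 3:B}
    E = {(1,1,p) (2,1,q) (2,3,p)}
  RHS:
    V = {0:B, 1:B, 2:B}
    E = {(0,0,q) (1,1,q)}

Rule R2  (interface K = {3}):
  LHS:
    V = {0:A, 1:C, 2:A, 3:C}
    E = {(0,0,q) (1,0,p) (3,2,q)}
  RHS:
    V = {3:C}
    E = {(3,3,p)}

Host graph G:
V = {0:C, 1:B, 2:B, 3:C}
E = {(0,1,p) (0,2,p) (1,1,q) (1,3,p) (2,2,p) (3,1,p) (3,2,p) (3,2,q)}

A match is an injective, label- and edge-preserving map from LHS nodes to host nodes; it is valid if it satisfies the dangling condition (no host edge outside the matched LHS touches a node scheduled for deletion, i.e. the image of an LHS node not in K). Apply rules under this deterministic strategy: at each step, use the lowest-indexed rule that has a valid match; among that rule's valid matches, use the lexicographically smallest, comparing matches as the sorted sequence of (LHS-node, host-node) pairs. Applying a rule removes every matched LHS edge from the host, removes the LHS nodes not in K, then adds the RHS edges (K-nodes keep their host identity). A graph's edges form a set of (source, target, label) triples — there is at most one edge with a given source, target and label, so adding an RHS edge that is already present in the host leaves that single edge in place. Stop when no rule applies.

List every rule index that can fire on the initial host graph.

R0: 4 valid matches — {0↦1, 1↦0, 2↦3}, {0↦1, 1↦3, 2↦0}, {0↦2, 1↦0, 2↦3} (+1 more)
R1: no valid match — LHS pattern not found
R2: no valid match — LHS pattern not found

Answer: [R0]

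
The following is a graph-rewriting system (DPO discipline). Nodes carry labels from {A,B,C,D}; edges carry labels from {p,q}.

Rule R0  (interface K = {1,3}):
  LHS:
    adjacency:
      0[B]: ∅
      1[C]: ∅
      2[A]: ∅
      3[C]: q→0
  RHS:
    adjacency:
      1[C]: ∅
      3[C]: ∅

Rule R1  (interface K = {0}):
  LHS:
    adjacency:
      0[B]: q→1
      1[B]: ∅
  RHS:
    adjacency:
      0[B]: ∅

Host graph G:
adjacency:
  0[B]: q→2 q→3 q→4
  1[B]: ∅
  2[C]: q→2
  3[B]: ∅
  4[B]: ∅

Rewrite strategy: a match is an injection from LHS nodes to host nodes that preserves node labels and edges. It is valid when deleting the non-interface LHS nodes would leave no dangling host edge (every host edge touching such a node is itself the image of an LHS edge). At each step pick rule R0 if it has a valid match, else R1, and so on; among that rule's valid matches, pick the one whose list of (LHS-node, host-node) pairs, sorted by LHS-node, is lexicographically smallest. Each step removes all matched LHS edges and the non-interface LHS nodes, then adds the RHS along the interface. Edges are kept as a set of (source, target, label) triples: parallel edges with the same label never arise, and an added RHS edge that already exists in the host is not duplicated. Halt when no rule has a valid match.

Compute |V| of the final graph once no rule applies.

Answer: 3

Derivation:
[0] host  ⇒  5 nodes, 4 edges  {0-q->2 0-q->3 0-q->4 2-q->2}
[1] R1 @ {0↦0, 1↦3}  ⇒  4 nodes, 3 edges  {0-q->2 0-q->4 2-q->2}
[2] R1 @ {0↦0, 1↦4}  ⇒  3 nodes, 2 edges  {0-q->2 2-q->2}
final graph: no rule applies after step 2
NF nodes: {0:B, 1:B, 2:C}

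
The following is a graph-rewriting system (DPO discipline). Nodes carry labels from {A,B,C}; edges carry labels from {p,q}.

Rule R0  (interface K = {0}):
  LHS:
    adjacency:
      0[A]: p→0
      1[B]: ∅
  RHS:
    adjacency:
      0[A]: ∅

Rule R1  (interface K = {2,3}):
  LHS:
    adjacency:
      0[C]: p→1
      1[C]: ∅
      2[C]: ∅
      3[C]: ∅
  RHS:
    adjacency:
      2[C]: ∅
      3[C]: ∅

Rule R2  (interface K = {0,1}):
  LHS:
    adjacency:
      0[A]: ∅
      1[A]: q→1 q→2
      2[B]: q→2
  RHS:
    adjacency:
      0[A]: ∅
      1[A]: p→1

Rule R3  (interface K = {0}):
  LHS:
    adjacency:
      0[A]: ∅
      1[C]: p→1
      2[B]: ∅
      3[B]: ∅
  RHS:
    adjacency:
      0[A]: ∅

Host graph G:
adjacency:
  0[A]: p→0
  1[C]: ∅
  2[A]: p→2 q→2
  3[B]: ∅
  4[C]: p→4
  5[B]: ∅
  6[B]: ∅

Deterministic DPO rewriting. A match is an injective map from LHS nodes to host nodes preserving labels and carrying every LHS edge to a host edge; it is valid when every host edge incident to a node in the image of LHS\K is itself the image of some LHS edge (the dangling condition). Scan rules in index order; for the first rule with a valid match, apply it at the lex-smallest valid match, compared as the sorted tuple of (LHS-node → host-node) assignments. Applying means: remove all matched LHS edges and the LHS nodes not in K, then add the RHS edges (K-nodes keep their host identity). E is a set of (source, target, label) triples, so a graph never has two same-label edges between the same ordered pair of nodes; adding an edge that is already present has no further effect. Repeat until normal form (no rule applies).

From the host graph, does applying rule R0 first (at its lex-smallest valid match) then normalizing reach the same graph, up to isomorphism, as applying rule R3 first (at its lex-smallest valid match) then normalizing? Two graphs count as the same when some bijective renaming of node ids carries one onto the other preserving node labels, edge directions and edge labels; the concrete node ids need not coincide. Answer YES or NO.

branch R0-first: apply at {0↦0, 1↦3} → |E|=3, then 1 more step(s) → NF |V|=5 |E|=2 V={0:A, 1:C, 2:A, 4:C, 6:B} E=2-q->2 4-p->4
branch R3-first: apply at {0↦0, 1↦4, 2↦3, 3↦5} → |E|=3, then 1 more step(s) → NF |V|=3 |E|=2 V={0:A, 1:C, 2:A} E=2-p->2 2-q->2
graphs not isomorphic

Answer: NO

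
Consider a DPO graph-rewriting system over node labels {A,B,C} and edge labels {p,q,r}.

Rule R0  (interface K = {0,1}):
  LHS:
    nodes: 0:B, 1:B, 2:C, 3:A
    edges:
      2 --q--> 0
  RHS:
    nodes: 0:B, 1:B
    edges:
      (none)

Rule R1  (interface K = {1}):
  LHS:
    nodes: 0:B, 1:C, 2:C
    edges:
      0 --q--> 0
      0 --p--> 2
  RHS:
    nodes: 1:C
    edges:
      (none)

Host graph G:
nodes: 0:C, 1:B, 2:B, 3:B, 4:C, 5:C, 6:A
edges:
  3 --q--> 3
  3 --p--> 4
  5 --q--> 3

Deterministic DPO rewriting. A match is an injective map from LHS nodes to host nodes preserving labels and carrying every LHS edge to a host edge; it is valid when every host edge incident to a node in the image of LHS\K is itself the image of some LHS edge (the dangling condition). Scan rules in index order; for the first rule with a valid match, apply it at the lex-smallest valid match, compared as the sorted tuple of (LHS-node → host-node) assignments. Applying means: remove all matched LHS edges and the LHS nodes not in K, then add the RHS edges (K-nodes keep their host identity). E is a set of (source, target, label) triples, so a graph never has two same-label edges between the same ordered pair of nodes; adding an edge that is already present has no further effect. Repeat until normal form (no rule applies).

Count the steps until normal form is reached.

start.  V:7 E:3  edges: 3-q->3 3-p->4 5-q->3
1. fire R0 via {0↦3, 1↦1, 2↦5, 3↦6}  →  V:5 E:2  edges: 3-q->3 3-p->4
2. fire R1 via {0↦3, 1↦0, 2↦4}  →  V:3 E:0  edges: ∅
halt: no rule applies after step 2

Answer: 2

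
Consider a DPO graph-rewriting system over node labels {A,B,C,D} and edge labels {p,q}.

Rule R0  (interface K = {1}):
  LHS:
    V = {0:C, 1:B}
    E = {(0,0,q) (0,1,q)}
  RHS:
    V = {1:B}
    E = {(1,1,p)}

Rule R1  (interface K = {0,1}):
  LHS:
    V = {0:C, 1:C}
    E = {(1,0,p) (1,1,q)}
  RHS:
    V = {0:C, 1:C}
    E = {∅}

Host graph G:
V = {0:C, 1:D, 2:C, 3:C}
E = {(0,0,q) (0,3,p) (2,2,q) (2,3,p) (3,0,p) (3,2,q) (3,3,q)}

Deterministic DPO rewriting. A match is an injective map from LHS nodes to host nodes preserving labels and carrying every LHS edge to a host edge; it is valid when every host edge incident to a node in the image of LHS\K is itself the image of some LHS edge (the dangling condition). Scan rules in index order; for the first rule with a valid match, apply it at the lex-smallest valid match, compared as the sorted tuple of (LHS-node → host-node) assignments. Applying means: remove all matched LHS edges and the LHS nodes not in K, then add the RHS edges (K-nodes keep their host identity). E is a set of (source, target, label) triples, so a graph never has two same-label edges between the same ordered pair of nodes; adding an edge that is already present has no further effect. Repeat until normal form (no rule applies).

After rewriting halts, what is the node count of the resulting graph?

Answer: 4

Steps:
start.  V:4 E:7  edges: 0-q->0 0-p->3 2-q->2 2-p->3 3-p->0 3-q->2 3-q->3
1. fire R1 via {0↦0, 1↦3}  →  V:4 E:5  edges: 0-q->0 0-p->3 2-q->2 2-p->3 3-q->2
2. fire R1 via {0↦3, 1↦0}  →  V:4 E:3  edges: 2-q->2 2-p->3 3-q->2
3. fire R1 via {0↦3, 1↦2}  →  V:4 E:1  edges: 3-q->2
halt: no rule applies after step 3
NF nodes: {0:C, 1:D, 2:C, 3:C}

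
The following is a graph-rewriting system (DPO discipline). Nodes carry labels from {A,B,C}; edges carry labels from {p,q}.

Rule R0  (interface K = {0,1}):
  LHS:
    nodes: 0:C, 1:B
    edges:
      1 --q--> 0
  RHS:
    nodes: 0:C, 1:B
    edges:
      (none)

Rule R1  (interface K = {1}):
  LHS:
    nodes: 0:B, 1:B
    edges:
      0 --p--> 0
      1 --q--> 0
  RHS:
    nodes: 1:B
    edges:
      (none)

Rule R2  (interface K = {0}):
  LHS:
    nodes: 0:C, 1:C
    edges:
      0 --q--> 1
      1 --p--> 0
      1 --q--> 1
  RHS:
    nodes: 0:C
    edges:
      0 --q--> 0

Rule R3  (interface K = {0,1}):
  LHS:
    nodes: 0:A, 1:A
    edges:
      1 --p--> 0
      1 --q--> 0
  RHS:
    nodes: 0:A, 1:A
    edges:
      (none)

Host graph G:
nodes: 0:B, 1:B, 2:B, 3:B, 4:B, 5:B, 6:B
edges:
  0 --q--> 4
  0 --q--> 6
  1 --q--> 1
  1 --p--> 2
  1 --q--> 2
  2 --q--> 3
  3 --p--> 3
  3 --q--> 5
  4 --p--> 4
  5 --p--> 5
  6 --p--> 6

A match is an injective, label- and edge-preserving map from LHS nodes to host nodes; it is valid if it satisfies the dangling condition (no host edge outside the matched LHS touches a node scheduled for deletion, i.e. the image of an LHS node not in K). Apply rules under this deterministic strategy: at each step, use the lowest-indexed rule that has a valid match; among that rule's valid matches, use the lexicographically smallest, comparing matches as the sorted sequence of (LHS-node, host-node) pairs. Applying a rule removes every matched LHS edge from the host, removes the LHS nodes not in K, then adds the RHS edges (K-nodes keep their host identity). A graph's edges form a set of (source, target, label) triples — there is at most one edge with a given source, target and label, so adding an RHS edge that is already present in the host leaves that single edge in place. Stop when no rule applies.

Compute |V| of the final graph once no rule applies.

Answer: 3

Derivation:
initial: |V|=7 |E|=11  E = 0-q->4 0-q->6 1-q->1 1-p->2 1-q->2 2-q->3 3-p->3 3-q->5 4-p->4 5-p->5 6-p->6
step 1: apply R1 at {0↦4, 1↦0}  → |V|=6 |E|=9  E = 0-q->6 1-q->1 1-p->2 1-q->2 2-q->3 3-p->3 3-q->5 5-p->5 6-p->6
step 2: apply R1 at {0↦5, 1↦3}  → |V|=5 |E|=7  E = 0-q->6 1-q->1 1-p->2 1-q->2 2-q->3 3-p->3 6-p->6
step 3: apply R1 at {0↦3, 1↦2}  → |V|=4 |E|=5  E = 0-q->6 1-q->1 1-p->2 1-q->2 6-p->6
step 4: apply R1 at {0↦6, 1↦0}  → |V|=3 |E|=3  E = 1-q->1 1-p->2 1-q->2
normal form: no rule applies after step 4
NF nodes: {0:B, 1:B, 2:B}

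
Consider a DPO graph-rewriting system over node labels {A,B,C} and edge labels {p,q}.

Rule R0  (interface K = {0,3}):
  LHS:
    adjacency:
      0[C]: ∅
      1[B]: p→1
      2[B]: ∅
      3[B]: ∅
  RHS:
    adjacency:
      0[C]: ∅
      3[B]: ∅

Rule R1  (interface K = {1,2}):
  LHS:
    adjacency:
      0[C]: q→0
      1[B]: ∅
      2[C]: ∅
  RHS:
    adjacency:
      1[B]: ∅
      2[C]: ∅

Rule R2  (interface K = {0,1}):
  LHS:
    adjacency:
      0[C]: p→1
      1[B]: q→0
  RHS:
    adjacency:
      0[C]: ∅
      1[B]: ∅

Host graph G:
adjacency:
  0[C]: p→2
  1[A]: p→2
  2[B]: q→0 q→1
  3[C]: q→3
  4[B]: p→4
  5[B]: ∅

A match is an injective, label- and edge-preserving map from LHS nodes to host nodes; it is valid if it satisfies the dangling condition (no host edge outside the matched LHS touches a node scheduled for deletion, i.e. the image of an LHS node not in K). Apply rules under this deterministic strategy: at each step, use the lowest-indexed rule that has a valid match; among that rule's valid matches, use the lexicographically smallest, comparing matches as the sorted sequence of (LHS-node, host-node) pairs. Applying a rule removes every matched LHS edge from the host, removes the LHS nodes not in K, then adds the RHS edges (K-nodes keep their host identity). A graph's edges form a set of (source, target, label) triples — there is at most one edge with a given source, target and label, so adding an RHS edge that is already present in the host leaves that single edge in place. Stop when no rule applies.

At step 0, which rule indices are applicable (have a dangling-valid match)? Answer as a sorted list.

Answer: [R0,R1,R2]

Steps:
R0: 2 valid matches — {0↦0, 1↦4, 2↦5, 3↦2}, {0↦3, 1↦4, 2↦5, 3↦2}
R1: 3 valid matches — {0↦3, 1↦2, 2↦0}, {0↦3, 1↦4, 2↦0}, {0↦3, 1↦5, 2↦0}
R2: 1 valid match — {0↦0, 1↦2}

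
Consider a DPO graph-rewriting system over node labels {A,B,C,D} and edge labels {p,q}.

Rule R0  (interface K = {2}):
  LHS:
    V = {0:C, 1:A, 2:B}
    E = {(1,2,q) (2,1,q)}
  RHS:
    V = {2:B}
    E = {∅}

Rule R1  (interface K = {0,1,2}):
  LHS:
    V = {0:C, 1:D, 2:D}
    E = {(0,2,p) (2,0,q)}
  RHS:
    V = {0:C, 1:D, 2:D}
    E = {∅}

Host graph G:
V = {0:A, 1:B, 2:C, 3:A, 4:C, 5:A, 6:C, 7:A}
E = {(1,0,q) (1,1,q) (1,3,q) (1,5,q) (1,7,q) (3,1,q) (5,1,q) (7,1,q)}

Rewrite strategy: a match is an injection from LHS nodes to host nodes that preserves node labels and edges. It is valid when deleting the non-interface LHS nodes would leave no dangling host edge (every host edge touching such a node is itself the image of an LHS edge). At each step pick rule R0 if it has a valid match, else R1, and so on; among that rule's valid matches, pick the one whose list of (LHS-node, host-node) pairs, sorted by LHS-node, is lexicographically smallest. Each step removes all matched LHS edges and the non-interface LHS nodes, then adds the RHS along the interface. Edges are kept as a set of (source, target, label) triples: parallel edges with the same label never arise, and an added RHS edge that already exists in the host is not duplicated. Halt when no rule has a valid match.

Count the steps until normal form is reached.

initial: |V|=8 |E|=8  E = 1-q->0 1-q->1 1-q->3 1-q->5 1-q->7 3-q->1 5-q->1 7-q->1
step 1: apply R0 at {0↦2, 1↦3, 2↦1}  → |V|=6 |E|=6  E = 1-q->0 1-q->1 1-q->5 1-q->7 5-q->1 7-q->1
step 2: apply R0 at {0↦4, 1↦5, 2↦1}  → |V|=4 |E|=4  E = 1-q->0 1-q->1 1-q->7 7-q->1
step 3: apply R0 at {0↦6, 1↦7, 2↦1}  → |V|=2 |E|=2  E = 1-q->0 1-q->1
normal form: no rule applies after step 3

Answer: 3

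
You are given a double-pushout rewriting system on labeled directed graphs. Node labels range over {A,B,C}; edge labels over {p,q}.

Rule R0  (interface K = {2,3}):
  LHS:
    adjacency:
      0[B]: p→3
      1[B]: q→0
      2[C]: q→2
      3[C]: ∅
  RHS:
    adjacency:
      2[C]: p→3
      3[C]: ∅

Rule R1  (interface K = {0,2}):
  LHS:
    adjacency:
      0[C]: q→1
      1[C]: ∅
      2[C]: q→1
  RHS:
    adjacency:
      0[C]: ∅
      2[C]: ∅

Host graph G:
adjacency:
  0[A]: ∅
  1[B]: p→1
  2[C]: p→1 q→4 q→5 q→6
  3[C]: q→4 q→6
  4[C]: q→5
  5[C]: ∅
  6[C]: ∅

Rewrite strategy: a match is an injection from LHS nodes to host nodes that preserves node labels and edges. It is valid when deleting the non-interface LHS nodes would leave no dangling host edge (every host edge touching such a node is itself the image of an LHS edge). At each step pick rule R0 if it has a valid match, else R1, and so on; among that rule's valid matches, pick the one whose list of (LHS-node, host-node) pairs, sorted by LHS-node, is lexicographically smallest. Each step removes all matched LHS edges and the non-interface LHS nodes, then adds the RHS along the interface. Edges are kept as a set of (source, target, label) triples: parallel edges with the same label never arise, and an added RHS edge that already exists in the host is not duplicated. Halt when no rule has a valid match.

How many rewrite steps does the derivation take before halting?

initial: |V|=7 |E|=8  E = 1-p->1 2-p->1 2-q->4 2-q->5 2-q->6 3-q->4 3-q->6 4-q->5
step 1: apply R1 at {0↦2, 1↦5, 2↦4}  → |V|=6 |E|=6  E = 1-p->1 2-p->1 2-q->4 2-q->6 3-q->4 3-q->6
step 2: apply R1 at {0↦2, 1↦4, 2↦3}  → |V|=5 |E|=4  E = 1-p->1 2-p->1 2-q->6 3-q->6
step 3: apply R1 at {0↦2, 1↦6, 2↦3}  → |V|=4 |E|=2  E = 1-p->1 2-p->1
final graph: no rule applies after step 3

Answer: 3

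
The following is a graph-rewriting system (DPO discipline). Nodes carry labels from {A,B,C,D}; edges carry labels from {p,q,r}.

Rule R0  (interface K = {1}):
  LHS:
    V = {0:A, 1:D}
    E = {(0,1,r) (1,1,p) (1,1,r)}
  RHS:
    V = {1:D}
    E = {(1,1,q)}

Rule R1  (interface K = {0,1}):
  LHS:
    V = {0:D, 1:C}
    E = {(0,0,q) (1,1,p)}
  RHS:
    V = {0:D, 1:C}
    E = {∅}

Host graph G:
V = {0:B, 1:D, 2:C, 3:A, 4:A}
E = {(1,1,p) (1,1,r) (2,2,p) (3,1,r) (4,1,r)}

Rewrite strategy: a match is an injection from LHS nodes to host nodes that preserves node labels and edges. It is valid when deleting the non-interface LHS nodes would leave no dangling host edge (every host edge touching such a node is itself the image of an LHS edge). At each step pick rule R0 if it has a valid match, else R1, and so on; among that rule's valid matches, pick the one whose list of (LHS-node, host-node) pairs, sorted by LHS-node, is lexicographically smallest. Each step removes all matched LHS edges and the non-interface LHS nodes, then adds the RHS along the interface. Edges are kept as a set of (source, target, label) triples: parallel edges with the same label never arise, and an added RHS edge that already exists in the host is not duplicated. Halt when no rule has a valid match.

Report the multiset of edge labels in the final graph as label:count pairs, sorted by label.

[0] host  ⇒  5 nodes, 5 edges  {1-p->1 1-r->1 2-p->2 3-r->1 4-r->1}
[1] R0 @ {0↦3, 1↦1}  ⇒  4 nodes, 3 edges  {1-q->1 2-p->2 4-r->1}
[2] R1 @ {0↦1, 1↦2}  ⇒  4 nodes, 1 edges  {4-r->1}
normal form: no rule applies after step 2
NF edges: [(4, 1, 'r')]

Answer: r:1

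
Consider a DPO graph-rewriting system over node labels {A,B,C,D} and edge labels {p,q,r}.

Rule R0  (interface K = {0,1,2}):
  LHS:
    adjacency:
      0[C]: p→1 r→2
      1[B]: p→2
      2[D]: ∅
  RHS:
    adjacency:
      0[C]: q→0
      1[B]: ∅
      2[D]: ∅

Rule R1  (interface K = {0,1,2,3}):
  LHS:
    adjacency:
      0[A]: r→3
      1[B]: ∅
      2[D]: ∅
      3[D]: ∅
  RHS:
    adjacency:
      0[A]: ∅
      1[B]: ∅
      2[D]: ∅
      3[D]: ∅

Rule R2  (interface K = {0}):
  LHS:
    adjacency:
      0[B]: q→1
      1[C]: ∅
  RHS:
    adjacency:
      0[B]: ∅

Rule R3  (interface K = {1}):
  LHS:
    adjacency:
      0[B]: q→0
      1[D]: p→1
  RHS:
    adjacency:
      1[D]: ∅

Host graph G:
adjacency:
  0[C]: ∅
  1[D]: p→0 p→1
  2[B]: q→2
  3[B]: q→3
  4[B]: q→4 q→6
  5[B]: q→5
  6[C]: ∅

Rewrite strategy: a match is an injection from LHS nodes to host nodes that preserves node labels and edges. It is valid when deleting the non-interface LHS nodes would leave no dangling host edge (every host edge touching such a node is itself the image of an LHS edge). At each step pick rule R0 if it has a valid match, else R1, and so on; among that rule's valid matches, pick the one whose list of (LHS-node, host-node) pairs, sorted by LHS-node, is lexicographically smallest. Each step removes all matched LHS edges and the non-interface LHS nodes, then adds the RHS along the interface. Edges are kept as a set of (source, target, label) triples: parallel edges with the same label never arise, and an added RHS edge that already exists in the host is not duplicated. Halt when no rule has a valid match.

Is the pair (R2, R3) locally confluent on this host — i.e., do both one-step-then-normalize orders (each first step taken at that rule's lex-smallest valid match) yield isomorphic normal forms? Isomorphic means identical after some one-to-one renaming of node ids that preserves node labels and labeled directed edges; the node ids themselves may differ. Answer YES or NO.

Answer: YES

Steps:
branch R2-first: apply at {0↦4, 1↦6} → |E|=6, then 1 more step(s) → NF |V|=5 |E|=4 V={0:C, 1:D, 3:B, 4:B, 5:B} E=1-p->0 3-q->3 4-q->4 5-q->5
branch R3-first: apply at {0↦2, 1↦1} → |E|=5, then 1 more step(s) → NF |V|=5 |E|=4 V={0:C, 1:D, 3:B, 4:B, 5:B} E=1-p->0 3-q->3 4-q->4 5-q->5
graphs isomorphic (equal up to label-preserving node renaming)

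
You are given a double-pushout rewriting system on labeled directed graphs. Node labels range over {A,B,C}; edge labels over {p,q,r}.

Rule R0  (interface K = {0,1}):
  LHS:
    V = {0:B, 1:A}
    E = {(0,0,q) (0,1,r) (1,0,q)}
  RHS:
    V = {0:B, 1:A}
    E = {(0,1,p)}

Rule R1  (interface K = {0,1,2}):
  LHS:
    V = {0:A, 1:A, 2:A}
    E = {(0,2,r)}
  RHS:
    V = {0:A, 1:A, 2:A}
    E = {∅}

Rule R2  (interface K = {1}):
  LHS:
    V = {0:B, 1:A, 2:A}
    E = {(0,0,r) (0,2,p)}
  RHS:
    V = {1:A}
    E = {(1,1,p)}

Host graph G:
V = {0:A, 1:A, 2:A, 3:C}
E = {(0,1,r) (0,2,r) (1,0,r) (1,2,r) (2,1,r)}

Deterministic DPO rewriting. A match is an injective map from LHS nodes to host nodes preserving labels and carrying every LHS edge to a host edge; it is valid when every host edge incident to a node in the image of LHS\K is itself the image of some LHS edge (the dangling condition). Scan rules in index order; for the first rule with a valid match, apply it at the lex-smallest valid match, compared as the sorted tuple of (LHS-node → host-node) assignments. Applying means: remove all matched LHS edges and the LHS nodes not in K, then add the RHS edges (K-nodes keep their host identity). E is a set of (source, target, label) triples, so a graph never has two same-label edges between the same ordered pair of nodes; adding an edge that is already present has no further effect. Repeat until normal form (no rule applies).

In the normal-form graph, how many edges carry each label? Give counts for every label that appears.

Answer: (no edges)

Steps:
start.  V:4 E:5  edges: 0-r->1 0-r->2 1-r->0 1-r->2 2-r->1
1. fire R1 via {0↦0, 1↦1, 2↦2}  →  V:4 E:4  edges: 0-r->1 1-r->0 1-r->2 2-r->1
2. fire R1 via {0↦0, 1↦2, 2↦1}  →  V:4 E:3  edges: 1-r->0 1-r->2 2-r->1
3. fire R1 via {0↦1, 1↦0, 2↦2}  →  V:4 E:2  edges: 1-r->0 2-r->1
4. fire R1 via {0↦1, 1↦2, 2↦0}  →  V:4 E:1  edges: 2-r->1
5. fire R1 via {0↦2, 1↦0, 2↦1}  →  V:4 E:0  edges: ∅
halt: no rule applies after step 5
NF edges: []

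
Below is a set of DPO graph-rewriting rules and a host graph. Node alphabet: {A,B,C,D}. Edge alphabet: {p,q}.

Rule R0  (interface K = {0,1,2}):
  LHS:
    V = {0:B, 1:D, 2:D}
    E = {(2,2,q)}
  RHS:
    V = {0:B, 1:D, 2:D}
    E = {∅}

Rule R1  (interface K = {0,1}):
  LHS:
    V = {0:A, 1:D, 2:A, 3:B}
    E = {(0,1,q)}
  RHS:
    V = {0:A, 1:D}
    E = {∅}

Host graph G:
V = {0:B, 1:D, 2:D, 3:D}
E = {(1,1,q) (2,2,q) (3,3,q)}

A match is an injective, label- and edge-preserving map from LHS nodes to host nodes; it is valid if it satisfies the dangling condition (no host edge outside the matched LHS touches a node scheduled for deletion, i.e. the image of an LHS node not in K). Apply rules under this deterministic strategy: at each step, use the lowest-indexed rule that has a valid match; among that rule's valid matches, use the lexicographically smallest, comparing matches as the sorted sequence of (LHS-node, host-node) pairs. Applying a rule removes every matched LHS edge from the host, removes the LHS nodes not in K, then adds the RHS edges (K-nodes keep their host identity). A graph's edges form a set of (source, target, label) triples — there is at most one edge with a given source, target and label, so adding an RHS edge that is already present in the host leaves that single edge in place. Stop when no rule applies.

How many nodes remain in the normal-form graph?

Answer: 4

Derivation:
start.  V:4 E:3  edges: 1-q->1 2-q->2 3-q->3
1. fire R0 via {0↦0, 1↦1, 2↦2}  →  V:4 E:2  edges: 1-q->1 3-q->3
2. fire R0 via {0↦0, 1↦1, 2↦3}  →  V:4 E:1  edges: 1-q->1
3. fire R0 via {0↦0, 1↦2, 2↦1}  →  V:4 E:0  edges: ∅
halt: no rule applies after step 3
NF nodes: {0:B, 1:D, 2:D, 3:D}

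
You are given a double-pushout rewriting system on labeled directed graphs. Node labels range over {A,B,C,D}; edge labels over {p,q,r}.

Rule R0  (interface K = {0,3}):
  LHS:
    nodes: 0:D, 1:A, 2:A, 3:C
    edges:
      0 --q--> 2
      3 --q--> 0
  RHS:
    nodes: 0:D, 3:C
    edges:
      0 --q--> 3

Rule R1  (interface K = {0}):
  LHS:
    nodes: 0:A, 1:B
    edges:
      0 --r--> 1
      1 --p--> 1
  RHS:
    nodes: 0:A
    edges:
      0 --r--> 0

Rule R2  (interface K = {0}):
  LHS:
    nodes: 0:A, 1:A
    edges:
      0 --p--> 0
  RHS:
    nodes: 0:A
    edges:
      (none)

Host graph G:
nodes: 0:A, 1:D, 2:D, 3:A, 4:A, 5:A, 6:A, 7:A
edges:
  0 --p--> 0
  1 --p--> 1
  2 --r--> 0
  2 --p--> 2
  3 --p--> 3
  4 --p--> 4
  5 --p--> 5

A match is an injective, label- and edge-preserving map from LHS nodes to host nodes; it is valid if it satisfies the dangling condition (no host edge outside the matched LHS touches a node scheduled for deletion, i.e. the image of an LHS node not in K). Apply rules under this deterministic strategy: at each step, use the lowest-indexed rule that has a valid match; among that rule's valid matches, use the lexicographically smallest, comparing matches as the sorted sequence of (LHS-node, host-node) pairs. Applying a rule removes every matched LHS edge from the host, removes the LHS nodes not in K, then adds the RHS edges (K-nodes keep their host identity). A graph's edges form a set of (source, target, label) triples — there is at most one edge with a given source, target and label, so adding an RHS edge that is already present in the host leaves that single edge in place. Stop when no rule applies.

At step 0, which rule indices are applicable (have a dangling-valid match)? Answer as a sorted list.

Answer: [R2]

Derivation:
R0: no valid match — LHS pattern not found
R1: no valid match — LHS pattern not found
R2: 8 valid matches — {0↦0, 1↦6}, {0↦0, 1↦7}, {0↦3, 1↦6} (+5 more)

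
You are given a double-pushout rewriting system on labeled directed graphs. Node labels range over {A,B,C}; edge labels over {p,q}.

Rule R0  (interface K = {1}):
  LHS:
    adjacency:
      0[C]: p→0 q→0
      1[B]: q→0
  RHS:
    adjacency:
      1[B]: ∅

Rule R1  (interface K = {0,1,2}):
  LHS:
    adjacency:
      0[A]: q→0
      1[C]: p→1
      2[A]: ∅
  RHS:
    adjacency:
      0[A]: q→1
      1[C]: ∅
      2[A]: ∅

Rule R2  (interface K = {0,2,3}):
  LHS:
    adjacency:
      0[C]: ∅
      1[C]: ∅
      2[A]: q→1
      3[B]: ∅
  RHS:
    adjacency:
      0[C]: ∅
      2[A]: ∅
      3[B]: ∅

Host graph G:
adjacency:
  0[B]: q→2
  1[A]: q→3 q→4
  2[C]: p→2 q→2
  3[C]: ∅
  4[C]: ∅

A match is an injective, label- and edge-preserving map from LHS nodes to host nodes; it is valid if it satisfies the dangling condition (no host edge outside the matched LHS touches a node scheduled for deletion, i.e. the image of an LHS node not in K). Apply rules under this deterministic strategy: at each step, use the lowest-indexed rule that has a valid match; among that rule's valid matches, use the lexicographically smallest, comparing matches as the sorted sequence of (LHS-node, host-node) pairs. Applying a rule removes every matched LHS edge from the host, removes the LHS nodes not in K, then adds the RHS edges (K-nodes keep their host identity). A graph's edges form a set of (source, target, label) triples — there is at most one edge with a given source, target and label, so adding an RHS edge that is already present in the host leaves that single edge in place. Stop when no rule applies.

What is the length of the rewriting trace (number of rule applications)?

start.  V:5 E:5  edges: 0-q->2 1-q->3 1-q->4 2-p->2 2-q->2
1. fire R0 via {0↦2, 1↦0}  →  V:4 E:2  edges: 1-q->3 1-q->4
2. fire R2 via {0↦3, 1↦4, 2↦1, 3↦0}  →  V:3 E:1  edges: 1-q->3
halt: no rule applies after step 2

Answer: 2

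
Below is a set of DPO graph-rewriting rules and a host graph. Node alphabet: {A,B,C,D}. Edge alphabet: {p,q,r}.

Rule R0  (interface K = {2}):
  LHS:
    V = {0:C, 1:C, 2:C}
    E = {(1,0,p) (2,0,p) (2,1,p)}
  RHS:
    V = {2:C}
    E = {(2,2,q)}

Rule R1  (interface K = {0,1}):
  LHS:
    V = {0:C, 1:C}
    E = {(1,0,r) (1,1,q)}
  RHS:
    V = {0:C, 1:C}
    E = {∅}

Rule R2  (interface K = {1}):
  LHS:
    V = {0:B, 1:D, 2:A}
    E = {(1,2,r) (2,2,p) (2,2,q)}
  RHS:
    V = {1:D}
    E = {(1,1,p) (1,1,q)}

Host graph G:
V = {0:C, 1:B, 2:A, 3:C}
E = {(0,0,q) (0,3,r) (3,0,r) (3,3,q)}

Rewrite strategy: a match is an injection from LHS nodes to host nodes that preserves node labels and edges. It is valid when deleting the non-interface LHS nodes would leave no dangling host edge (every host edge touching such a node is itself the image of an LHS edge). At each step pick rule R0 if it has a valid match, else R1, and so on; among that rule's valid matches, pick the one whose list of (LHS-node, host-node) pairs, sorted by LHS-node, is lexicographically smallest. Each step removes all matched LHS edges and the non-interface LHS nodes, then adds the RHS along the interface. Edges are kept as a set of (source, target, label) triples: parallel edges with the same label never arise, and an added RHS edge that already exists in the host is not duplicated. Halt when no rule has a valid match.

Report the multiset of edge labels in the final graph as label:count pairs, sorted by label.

Answer: (no edges)

Derivation:
[0] host  ⇒  4 nodes, 4 edges  {0-q->0 0-r->3 3-r->0 3-q->3}
[1] R1 @ {0↦0, 1↦3}  ⇒  4 nodes, 2 edges  {0-q->0 0-r->3}
[2] R1 @ {0↦3, 1↦0}  ⇒  4 nodes, 0 edges  {∅}
normal form: no rule applies after step 2
NF edges: []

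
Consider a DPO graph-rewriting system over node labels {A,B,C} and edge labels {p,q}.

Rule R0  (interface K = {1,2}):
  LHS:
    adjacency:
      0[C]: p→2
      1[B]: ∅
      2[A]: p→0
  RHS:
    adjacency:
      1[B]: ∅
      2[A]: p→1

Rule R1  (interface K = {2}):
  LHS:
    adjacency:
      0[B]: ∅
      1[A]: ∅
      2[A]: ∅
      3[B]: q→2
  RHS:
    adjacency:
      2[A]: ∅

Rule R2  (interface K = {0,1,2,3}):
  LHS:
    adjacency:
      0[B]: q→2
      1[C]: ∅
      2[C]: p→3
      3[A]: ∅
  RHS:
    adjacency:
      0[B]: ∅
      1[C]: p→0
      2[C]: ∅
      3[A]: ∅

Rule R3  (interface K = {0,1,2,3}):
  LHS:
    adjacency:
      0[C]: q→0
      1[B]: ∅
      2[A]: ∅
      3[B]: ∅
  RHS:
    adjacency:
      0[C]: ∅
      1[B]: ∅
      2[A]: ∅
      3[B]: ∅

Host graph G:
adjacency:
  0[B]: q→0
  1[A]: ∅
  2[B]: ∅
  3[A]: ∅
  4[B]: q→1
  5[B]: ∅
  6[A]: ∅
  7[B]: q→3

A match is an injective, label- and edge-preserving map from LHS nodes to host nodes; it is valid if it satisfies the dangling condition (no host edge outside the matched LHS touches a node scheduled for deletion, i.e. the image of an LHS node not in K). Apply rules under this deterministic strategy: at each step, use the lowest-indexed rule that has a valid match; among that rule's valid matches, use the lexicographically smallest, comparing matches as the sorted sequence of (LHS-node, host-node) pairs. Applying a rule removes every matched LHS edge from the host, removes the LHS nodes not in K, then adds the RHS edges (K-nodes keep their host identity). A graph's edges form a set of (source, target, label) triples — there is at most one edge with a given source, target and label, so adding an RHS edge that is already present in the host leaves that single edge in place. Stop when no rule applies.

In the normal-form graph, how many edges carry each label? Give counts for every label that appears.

Answer: q:1

Derivation:
initial: |V|=8 |E|=3  E = 0-q->0 4-q->1 7-q->3
step 1: apply R1 at {0↦2, 1↦6, 2↦1, 3↦4}  → |V|=5 |E|=2  E = 0-q->0 7-q->3
step 2: apply R1 at {0↦5, 1↦1, 2↦3, 3↦7}  → |V|=2 |E|=1  E = 0-q->0
normal form: no rule applies after step 2
NF edges: [(0, 0, 'q')]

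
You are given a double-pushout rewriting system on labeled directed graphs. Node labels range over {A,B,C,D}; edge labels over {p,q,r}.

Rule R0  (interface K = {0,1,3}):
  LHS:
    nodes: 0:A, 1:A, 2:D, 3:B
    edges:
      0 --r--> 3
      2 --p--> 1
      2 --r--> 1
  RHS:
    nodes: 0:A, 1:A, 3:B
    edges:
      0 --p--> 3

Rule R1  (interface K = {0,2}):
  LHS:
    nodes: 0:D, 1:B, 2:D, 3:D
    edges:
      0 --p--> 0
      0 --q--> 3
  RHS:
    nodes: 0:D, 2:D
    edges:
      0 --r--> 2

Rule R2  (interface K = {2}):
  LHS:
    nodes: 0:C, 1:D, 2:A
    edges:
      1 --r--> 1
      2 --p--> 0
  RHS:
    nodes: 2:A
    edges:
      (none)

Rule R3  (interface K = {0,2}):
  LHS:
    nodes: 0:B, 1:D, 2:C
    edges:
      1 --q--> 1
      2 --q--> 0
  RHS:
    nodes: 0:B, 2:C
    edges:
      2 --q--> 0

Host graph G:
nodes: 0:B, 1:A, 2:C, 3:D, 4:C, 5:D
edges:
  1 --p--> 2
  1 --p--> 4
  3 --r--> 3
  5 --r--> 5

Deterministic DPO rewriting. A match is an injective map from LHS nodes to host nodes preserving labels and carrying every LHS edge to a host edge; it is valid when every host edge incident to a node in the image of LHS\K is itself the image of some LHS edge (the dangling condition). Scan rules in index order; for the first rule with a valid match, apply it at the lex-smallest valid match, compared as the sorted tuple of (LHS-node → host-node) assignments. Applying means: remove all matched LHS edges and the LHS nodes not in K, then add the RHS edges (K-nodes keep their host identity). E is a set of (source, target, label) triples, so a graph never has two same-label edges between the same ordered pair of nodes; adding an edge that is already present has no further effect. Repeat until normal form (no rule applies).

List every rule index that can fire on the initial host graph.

R0: no valid match — LHS pattern not found
R1: no valid match — LHS pattern not found
R2: 4 valid matches — {0↦2, 1↦3, 2↦1}, {0↦2, 1↦5, 2↦1}, {0↦4, 1↦3, 2↦1} (+1 more)
R3: no valid match — LHS pattern not found

Answer: [R2]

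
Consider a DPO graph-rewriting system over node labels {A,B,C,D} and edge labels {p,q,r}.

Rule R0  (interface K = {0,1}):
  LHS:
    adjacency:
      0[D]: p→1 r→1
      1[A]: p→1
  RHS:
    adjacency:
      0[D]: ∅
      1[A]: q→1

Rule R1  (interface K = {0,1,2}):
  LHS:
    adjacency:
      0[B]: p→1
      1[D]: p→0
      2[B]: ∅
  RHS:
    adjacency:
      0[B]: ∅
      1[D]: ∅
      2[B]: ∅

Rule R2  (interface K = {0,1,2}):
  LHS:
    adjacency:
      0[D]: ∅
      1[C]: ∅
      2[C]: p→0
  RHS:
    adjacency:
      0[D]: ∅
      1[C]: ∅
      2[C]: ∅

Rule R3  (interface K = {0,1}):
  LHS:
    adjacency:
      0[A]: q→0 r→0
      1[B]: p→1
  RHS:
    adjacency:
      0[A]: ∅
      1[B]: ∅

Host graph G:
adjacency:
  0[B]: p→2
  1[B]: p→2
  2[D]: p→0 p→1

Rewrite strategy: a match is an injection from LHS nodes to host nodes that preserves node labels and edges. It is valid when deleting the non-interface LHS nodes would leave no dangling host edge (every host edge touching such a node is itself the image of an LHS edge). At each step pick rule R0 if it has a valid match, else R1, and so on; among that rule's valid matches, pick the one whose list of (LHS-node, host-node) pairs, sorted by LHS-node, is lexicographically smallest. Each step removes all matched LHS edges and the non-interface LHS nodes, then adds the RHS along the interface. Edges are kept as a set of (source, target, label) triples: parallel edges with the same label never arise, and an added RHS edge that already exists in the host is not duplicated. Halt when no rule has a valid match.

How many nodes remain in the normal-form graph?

Answer: 3

Derivation:
start.  V:3 E:4  edges: 0-p->2 1-p->2 2-p->0 2-p->1
1. fire R1 via {0↦0, 1↦2, 2↦1}  →  V:3 E:2  edges: 1-p->2 2-p->1
2. fire R1 via {0↦1, 1↦2, 2↦0}  →  V:3 E:0  edges: ∅
normal form: no rule applies after step 2
NF nodes: {0:B, 1:B, 2:D}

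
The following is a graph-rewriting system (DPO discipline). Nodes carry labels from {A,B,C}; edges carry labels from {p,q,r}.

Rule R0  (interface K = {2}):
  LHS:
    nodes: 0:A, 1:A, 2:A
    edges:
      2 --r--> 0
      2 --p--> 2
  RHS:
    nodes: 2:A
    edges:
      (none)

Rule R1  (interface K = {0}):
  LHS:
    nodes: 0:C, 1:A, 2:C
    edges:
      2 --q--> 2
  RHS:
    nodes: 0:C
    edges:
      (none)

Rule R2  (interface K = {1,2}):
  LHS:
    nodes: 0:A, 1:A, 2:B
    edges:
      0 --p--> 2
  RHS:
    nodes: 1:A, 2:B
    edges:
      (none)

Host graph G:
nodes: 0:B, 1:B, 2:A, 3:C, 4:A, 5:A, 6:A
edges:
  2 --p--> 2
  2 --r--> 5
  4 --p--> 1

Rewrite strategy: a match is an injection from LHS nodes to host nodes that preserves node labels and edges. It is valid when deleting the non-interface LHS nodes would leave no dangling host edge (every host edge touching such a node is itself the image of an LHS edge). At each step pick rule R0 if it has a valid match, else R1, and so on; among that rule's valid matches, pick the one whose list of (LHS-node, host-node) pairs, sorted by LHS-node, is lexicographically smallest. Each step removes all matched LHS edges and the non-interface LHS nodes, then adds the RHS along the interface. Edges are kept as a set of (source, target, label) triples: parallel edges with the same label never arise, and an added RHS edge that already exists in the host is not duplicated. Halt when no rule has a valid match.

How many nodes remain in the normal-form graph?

Answer: 4

Steps:
initial: |V|=7 |E|=3  E = 2-p->2 2-r->5 4-p->1
step 1: apply R0 at {0↦5, 1↦6, 2↦2}  → |V|=5 |E|=1  E = 4-p->1
step 2: apply R2 at {0↦4, 1↦2, 2↦1}  → |V|=4 |E|=0  E = ∅
final graph: no rule applies after step 2
NF nodes: {0:B, 1:B, 2:A, 3:C}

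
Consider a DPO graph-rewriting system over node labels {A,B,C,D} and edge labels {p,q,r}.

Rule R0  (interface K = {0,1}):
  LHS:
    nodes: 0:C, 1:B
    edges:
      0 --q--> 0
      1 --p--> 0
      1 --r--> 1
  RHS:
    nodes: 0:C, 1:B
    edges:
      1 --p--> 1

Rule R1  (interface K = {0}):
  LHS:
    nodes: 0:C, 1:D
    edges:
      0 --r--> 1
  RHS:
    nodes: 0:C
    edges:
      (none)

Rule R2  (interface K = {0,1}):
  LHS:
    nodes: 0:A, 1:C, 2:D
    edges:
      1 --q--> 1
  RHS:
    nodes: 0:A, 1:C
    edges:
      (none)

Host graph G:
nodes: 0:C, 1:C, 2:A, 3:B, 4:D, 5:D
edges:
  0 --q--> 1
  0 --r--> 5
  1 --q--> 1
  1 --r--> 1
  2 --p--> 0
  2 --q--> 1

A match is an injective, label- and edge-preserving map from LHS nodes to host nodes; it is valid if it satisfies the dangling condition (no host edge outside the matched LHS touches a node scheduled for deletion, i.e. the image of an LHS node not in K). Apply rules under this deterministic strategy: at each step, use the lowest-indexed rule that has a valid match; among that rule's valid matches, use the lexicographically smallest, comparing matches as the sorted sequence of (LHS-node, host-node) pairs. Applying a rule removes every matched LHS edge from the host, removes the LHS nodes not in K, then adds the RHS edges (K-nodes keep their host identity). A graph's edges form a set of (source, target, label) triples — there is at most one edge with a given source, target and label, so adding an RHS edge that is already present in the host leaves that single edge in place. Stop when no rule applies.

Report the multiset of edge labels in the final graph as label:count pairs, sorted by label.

Answer: p:1 q:2 r:1

Steps:
start.  V:6 E:6  edges: 0-q->1 0-r->5 1-q->1 1-r->1 2-p->0 2-q->1
1. fire R1 via {0↦0, 1↦5}  →  V:5 E:5  edges: 0-q->1 1-q->1 1-r->1 2-p->0 2-q->1
2. fire R2 via {0↦2, 1↦1, 2↦4}  →  V:4 E:4  edges: 0-q->1 1-r->1 2-p->0 2-q->1
normal form: no rule applies after step 2
NF edges: [(0, 1, 'q'), (1, 1, 'r'), (2, 0, 'p'), (2, 1, 'q')]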